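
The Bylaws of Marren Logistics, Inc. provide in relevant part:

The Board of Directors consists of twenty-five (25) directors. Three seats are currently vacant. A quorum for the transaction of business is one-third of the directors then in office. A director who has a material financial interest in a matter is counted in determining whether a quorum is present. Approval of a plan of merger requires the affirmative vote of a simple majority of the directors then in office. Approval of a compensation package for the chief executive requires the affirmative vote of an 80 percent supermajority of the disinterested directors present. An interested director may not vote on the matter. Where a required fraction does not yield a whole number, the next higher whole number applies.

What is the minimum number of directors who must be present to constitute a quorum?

8

1/3 of 22 = 7.33, rounded up to 8.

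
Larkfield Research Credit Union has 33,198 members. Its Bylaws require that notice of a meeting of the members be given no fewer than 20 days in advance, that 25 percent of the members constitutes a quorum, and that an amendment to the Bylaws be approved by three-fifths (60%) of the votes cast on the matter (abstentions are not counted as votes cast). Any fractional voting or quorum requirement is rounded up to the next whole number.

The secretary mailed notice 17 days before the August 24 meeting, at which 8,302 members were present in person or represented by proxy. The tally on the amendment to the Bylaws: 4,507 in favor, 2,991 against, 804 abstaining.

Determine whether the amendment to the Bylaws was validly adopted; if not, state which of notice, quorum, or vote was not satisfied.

Invalid — notice requirement not satisfied.

Notice: 17 days given; 20 required. Not satisfied.
Quorum: 25% of 33,198 = 8,299.50, rounded up to 8,300; 8,302 present. Satisfied.
Vote: requires three-fifths of the votes cast (8,302 − 804 abstaining = 7,498); 3/5 of 7498 = 4498.80, rounded up to 4499, so 4,499 needed; 4,507 in favor. Satisfied.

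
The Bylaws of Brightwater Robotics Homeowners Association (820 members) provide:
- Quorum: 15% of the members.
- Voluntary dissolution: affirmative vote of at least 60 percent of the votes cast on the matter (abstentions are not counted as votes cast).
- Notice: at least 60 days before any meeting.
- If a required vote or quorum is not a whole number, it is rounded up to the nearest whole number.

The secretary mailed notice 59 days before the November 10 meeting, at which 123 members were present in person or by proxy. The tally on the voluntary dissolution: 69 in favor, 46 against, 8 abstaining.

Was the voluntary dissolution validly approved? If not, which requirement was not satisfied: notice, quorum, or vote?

Invalid — notice requirement not satisfied.

Notice: 59 days given; 60 required. Not satisfied.
Quorum: 15% of 820 = 123; 123 present. Satisfied.
Vote: requires three-fifths of the votes cast (123 − 8 abstaining = 115); 3/5 of 115 = 69, so 69 needed; 69 in favor. Satisfied.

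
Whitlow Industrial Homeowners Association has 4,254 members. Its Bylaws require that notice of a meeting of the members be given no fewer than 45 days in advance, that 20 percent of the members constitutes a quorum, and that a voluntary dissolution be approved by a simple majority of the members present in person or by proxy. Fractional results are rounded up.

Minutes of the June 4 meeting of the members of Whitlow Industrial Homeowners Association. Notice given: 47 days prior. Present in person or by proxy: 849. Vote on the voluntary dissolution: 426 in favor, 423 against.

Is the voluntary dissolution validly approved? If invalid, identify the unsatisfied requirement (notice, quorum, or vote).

Notice: 47 days given; 45 required. Satisfied.
Quorum: 20% of 4,254 = 850.80, rounded up to 851; 849 present. Not satisfied.
Vote: requires a majority of those present (849); a majority of 849 is 425, so 425 needed; 426 in favor. Satisfied.

Invalid — quorum requirement not satisfied.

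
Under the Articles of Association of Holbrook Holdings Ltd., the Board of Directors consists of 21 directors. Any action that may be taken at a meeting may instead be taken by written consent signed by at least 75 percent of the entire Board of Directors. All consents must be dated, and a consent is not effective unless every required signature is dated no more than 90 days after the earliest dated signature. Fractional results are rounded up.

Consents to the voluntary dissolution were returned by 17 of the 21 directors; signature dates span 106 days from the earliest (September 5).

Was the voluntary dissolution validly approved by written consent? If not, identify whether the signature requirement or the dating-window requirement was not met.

Not effective — dating-window requirement not satisfied.

Signatures required: at least 75 percent of 21 — 3/4 of 21 = 15.75, rounded up to 16, so 16 needed; 17 signed. Sufficient.
Dating window: the latest signature is 106 days after the earliest; the limit is 90 days. Outside the window.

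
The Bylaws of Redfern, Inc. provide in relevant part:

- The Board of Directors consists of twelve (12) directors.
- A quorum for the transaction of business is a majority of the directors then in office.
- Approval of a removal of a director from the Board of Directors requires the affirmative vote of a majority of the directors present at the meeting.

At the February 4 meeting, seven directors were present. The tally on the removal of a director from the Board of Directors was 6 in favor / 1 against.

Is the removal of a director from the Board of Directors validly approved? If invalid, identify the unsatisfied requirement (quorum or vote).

Valid — all requirements satisfied.

Quorum: 7 present; quorum is 7. Satisfied.
Vote: the removal of a director from the Board of Directors requires a majority of the directors present (7). A majority of 7 is 4, so 4 affirmative votes are needed; 6 voted in favor. Satisfied.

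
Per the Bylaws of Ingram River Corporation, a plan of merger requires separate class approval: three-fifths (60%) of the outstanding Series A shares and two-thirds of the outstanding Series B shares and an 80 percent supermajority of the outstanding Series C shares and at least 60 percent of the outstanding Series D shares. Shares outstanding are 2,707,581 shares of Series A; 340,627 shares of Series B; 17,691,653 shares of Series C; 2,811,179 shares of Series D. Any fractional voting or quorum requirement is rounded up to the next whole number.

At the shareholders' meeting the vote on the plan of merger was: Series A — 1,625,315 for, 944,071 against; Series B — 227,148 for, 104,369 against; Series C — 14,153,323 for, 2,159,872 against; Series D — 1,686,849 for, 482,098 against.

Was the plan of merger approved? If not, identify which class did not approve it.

Approved — every class gave the required vote.

Series A: 3/5 of 2707581 = 1624548.60, rounded up to 1624549; 1,624,549 required, 1,625,315 in favor — approved.
Series B: 2/3 of 340627 = 227084.67, rounded up to 227085; 227,085 required, 227,148 in favor — approved.
Series C: 4/5 of 17691653 = 14153322.40, rounded up to 14153323; 14,153,323 required, 14,153,323 in favor — approved.
Series D: 3/5 of 2811179 = 1686707.40, rounded up to 1686708; 1,686,708 required, 1,686,849 in favor — approved.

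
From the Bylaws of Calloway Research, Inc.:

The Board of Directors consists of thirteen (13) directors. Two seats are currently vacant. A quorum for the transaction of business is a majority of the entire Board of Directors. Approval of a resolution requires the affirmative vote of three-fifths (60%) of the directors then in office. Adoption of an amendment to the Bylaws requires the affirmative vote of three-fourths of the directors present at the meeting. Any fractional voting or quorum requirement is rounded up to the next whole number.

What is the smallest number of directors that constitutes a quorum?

A majority of 13 is 7.

7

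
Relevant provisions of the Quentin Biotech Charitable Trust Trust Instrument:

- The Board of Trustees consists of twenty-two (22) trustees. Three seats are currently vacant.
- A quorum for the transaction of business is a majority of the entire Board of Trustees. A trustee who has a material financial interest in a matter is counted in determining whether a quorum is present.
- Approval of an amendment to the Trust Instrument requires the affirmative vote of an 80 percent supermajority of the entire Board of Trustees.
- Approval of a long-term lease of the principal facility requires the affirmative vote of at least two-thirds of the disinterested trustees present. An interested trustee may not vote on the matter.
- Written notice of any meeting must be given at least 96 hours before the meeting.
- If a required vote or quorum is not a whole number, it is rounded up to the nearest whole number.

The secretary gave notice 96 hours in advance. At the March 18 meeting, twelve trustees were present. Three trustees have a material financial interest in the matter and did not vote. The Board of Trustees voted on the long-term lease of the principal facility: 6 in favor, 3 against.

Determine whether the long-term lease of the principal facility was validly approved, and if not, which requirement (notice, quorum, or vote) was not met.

Notice: 96 hours given; 96 required (96 ≥ 96). Satisfied.
Quorum: 12 present (interested trustees count toward quorum); quorum is 12. Satisfied.
Vote: the long-term lease of the principal facility requires two-thirds of the disinterested trustees present (12 − 3 = 9). 2/3 of 9 = 6, so 6 affirmative votes are needed; 6 voted in favor. Satisfied.

Valid — all requirements satisfied.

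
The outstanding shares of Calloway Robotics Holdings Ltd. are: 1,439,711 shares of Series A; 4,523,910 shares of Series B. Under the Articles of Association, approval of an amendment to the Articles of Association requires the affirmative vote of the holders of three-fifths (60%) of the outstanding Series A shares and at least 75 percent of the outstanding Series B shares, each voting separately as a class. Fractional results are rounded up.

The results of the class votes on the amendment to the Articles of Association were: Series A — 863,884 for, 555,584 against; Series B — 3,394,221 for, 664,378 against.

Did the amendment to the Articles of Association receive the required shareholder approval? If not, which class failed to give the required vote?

Approved — every class gave the required vote.

Series A: 3/5 of 1439711 = 863826.60, rounded up to 863827; 863,827 required, 863,884 in favor — approved.
Series B: 3/4 of 4523910 = 3392932.50, rounded up to 3392933; 3,392,933 required, 3,394,221 in favor — approved.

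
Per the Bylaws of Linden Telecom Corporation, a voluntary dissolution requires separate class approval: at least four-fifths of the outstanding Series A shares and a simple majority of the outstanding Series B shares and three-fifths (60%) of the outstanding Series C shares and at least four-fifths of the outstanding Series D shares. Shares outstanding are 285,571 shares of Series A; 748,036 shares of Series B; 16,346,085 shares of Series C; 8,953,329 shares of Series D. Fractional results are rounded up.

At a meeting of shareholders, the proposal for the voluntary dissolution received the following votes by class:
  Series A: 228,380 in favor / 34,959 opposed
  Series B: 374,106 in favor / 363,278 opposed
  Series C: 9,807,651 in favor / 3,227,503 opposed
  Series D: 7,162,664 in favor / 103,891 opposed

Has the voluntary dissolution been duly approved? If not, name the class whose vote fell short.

Series A: 4/5 of 285571 = 228456.80, rounded up to 228457; 228,457 required, 228,380 in favor — not approved.
Series B: a majority of 748036 is 374019; 374,019 required, 374,106 in favor — approved.
Series C: 3/5 of 16346085 = 9807651; 9,807,651 required, 9,807,651 in favor — approved.
Series D: 4/5 of 8953329 = 7162663.20, rounded up to 7162664; 7,162,664 required, 7,162,664 in favor — approved.

Not approved — the Series A shares did not give the required vote.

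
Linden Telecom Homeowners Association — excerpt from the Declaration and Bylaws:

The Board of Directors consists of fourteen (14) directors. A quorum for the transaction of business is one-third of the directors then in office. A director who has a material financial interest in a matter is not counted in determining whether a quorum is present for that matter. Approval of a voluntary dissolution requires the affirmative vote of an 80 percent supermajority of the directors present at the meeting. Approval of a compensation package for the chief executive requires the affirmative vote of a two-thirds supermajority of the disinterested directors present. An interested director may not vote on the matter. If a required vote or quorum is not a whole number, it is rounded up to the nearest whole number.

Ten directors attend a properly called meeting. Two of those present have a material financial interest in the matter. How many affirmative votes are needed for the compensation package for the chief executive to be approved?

6

The compensation package for the chief executive requires two-thirds of the disinterested directors present (10 − 2 = 8).
2/3 of 8 = 5.33, rounded up to 6.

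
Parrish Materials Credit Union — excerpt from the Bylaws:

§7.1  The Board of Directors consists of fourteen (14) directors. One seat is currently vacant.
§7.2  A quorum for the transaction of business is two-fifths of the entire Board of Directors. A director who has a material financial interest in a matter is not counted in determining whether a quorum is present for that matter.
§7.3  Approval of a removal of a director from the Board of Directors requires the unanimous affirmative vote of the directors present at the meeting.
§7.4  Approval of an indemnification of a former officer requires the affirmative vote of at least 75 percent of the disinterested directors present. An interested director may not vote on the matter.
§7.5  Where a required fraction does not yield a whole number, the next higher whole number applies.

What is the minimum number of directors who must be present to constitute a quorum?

2/5 of 14 = 5.60, rounded up to 6.

6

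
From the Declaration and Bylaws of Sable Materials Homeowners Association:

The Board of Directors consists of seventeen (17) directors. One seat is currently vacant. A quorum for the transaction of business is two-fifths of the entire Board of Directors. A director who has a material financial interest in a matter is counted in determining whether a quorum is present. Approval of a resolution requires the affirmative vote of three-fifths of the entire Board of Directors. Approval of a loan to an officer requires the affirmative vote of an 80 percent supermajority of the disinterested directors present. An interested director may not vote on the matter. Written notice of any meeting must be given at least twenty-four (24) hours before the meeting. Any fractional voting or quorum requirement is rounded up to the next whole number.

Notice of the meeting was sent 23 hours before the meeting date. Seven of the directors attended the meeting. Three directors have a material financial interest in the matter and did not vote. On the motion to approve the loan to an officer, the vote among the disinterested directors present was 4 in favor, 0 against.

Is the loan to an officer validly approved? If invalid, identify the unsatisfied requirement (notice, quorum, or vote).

Invalid — notice requirement not satisfied.

Notice: 23 hours given; 24 required (23 < 24). Not satisfied.
Quorum: 7 present (interested directors count toward quorum); quorum is 7. Satisfied.
Vote: the loan to an officer requires four-fifths of the disinterested directors present (7 − 3 = 4). 4/5 of 4 = 3.20, rounded up to 4, so 4 affirmative votes are needed; 4 voted in favor. Satisfied.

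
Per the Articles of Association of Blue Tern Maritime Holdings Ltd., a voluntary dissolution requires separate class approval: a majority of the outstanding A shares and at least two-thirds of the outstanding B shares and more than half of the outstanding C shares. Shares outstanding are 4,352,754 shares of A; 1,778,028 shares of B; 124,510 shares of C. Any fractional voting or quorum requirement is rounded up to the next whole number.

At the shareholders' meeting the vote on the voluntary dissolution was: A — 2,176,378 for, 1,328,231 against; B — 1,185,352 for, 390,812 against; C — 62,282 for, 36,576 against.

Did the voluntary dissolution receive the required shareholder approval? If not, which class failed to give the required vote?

A: a majority of 4352754 is 2176378; 2,176,378 required, 2,176,378 in favor — approved.
B: 2/3 of 1778028 = 1185352; 1,185,352 required, 1,185,352 in favor — approved.
C: a majority of 124510 is 62256; 62,256 required, 62,282 in favor — approved.

Approved — every class gave the required vote.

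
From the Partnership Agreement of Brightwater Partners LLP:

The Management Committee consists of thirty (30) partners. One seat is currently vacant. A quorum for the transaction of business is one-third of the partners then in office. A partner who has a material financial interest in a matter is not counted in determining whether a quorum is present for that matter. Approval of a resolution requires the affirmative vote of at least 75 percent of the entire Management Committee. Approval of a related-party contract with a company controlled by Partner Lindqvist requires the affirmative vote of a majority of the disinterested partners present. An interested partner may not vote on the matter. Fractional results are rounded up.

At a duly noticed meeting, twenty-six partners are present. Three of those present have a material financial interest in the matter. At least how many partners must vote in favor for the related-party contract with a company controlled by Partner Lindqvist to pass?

The related-party contract with a company controlled by Partner Lindqvist requires a majority of the disinterested partners present (26 − 3 = 23).
A majority of 23 is 12.

12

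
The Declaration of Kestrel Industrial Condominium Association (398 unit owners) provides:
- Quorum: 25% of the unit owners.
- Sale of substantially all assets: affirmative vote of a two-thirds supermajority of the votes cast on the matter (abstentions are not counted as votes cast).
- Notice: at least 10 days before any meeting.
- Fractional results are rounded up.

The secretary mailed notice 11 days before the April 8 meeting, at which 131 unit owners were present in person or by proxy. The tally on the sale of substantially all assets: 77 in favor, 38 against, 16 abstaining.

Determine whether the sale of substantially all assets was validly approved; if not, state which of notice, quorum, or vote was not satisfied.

Valid — all requirements satisfied.

Notice: 11 days given; 10 required. Satisfied.
Quorum: 25% of 398 = 99.50, rounded up to 100; 131 present. Satisfied.
Vote: requires two-thirds of the votes cast (131 − 16 abstaining = 115); 2/3 of 115 = 76.67, rounded up to 77, so 77 needed; 77 in favor. Satisfied.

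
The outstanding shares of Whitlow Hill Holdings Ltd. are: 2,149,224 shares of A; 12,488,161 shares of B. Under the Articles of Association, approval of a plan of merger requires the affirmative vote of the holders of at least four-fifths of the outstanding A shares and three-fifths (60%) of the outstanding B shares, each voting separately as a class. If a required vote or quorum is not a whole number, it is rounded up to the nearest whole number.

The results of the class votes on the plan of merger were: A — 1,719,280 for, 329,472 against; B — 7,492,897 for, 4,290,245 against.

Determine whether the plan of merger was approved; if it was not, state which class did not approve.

Not approved — the A shares did not give the required vote.

A: 4/5 of 2149224 = 1719379.20, rounded up to 1719380; 1,719,380 required, 1,719,280 in favor — not approved.
B: 3/5 of 12488161 = 7492896.60, rounded up to 7492897; 7,492,897 required, 7,492,897 in favor — approved.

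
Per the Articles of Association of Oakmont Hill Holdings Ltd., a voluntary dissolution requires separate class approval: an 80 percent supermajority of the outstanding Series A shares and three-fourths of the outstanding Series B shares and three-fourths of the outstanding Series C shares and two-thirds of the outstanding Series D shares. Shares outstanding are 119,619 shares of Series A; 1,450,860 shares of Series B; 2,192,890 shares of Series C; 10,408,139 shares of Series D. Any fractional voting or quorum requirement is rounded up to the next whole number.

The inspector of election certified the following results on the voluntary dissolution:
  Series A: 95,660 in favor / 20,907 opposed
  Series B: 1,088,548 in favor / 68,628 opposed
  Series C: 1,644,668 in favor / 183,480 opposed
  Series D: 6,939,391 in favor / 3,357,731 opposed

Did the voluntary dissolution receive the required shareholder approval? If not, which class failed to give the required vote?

Not approved — the Series A shares did not give the required vote.

Series A: 4/5 of 119619 = 95695.20, rounded up to 95696; 95,696 required, 95,660 in favor — not approved.
Series B: 3/4 of 1450860 = 1088145; 1,088,145 required, 1,088,548 in favor — approved.
Series C: 3/4 of 2192890 = 1644667.50, rounded up to 1644668; 1,644,668 required, 1,644,668 in favor — approved.
Series D: 2/3 of 10408139 = 6938759.33, rounded up to 6938760; 6,938,760 required, 6,939,391 in favor — approved.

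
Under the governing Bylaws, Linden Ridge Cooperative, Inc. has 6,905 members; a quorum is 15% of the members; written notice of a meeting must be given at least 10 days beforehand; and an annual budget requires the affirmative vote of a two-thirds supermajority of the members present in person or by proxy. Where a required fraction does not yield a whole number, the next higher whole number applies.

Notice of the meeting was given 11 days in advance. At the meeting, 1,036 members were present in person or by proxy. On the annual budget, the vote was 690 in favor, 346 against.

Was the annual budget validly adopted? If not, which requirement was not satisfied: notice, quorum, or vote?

Notice: 11 days given; 10 required. Satisfied.
Quorum: 15% of 6,905 = 1,035.75, rounded up to 1,036; 1,036 present. Satisfied.
Vote: requires two-thirds of those present (1,036); 2/3 of 1036 = 690.67, rounded up to 691, so 691 needed; 690 in favor. Not satisfied.

Invalid — vote requirement not satisfied.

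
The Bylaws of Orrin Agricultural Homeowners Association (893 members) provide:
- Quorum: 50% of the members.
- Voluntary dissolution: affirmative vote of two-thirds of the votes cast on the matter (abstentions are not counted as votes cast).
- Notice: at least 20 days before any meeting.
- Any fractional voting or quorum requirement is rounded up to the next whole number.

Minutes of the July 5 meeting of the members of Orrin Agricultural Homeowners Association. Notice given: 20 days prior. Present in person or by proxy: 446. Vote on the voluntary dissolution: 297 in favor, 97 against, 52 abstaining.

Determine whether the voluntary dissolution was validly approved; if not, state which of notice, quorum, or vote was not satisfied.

Notice: 20 days given; 20 required. Satisfied.
Quorum: 50% of 893 = 446.50, rounded up to 447; 446 present. Not satisfied.
Vote: requires two-thirds of the votes cast (446 − 52 abstaining = 394); 2/3 of 394 = 262.67, rounded up to 263, so 263 needed; 297 in favor. Satisfied.

Invalid — quorum requirement not satisfied.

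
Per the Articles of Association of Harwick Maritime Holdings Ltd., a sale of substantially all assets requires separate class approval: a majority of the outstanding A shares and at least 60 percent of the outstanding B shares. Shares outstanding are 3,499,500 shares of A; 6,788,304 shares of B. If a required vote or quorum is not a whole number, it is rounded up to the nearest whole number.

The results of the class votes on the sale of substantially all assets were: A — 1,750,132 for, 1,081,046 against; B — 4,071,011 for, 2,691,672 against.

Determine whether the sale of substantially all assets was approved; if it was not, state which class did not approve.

Not approved — the B shares did not give the required vote.

A: a majority of 3499500 is 1749751; 1,749,751 required, 1,750,132 in favor — approved.
B: 3/5 of 6788304 = 4072982.40, rounded up to 4072983; 4,072,983 required, 4,071,011 in favor — not approved.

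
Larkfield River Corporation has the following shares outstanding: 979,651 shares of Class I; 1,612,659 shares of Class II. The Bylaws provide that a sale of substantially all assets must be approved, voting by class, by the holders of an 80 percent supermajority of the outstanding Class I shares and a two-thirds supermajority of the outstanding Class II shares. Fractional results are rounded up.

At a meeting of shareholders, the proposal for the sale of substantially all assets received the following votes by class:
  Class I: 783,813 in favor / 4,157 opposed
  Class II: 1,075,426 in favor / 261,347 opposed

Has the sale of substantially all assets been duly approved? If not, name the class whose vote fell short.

Class I: 4/5 of 979651 = 783720.80, rounded up to 783721; 783,721 required, 783,813 in favor — approved.
Class II: 2/3 of 1612659 = 1075106; 1,075,106 required, 1,075,426 in favor — approved.

Approved — every class gave the required vote.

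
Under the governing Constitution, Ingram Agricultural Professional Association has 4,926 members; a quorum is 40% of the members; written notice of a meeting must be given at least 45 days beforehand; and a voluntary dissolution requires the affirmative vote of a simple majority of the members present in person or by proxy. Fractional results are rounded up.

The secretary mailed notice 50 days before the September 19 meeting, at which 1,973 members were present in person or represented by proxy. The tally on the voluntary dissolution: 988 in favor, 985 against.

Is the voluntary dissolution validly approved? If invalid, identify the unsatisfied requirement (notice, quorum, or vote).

Notice: 50 days given; 45 required. Satisfied.
Quorum: 40% of 4,926 = 1,970.40, rounded up to 1,971; 1,973 present. Satisfied.
Vote: requires a majority of those present (1,973); a majority of 1973 is 987, so 987 needed; 988 in favor. Satisfied.

Valid — all requirements satisfied.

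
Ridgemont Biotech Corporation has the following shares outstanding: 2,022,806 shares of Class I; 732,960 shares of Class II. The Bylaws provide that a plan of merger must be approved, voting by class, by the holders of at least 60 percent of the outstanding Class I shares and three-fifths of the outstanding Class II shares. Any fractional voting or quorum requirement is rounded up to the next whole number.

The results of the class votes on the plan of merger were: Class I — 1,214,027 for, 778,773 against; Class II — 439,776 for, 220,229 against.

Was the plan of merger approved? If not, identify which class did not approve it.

Class I: 3/5 of 2022806 = 1213683.60, rounded up to 1213684; 1,213,684 required, 1,214,027 in favor — approved.
Class II: 3/5 of 732960 = 439776; 439,776 required, 439,776 in favor — approved.

Approved — every class gave the required vote.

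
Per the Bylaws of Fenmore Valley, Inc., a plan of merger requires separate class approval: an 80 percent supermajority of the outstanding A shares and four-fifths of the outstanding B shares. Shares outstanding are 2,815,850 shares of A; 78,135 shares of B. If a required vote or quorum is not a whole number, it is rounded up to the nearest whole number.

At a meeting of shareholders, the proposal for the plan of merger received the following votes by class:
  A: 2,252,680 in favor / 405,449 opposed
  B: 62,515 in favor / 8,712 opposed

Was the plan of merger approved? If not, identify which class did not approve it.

A: 4/5 of 2815850 = 2252680; 2,252,680 required, 2,252,680 in favor — approved.
B: 4/5 of 78135 = 62508; 62,508 required, 62,515 in favor — approved.

Approved — every class gave the required vote.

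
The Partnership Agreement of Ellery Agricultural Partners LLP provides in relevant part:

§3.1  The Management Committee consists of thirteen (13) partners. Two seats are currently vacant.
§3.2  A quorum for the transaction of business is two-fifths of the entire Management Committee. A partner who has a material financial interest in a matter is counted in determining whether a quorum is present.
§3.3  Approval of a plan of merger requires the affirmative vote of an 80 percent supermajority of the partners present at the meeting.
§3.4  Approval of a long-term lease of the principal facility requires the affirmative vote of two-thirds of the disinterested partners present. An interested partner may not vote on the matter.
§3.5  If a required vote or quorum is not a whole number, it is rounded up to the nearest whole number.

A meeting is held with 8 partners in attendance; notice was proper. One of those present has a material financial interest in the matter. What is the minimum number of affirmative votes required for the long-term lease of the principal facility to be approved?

The long-term lease of the principal facility requires two-thirds of the disinterested partners present (8 − 1 = 7).
2/3 of 7 = 4.67, rounded up to 5.

5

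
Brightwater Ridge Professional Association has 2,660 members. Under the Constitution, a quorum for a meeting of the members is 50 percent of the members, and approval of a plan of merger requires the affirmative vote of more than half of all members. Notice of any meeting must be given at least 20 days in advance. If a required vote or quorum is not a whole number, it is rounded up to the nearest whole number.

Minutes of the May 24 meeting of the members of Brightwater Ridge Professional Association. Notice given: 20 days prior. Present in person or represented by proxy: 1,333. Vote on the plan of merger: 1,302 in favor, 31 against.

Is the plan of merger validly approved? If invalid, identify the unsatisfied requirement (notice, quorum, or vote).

Notice: 20 days given; 20 required. Satisfied.
Quorum: 50% of 2,660 = 1,330; 1,333 present. Satisfied.
Vote: requires a majority of all members (2,660); a majority of 2660 is 1331, so 1,331 needed; 1,302 in favor. Not satisfied.

Invalid — vote requirement not satisfied.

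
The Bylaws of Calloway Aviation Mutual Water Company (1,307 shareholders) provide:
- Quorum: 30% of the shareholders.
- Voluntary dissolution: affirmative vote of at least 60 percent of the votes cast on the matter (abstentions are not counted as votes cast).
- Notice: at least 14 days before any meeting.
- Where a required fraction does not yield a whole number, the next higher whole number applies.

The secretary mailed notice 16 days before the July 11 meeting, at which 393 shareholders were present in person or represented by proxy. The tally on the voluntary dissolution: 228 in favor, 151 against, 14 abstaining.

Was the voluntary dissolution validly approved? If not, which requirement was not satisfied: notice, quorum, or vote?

Valid — all requirements satisfied.

Notice: 16 days given; 14 required. Satisfied.
Quorum: 30% of 1,307 = 392.10, rounded up to 393; 393 present. Satisfied.
Vote: requires three-fifths of the votes cast (393 − 14 abstaining = 379); 3/5 of 379 = 227.40, rounded up to 228, so 228 needed; 228 in favor. Satisfied.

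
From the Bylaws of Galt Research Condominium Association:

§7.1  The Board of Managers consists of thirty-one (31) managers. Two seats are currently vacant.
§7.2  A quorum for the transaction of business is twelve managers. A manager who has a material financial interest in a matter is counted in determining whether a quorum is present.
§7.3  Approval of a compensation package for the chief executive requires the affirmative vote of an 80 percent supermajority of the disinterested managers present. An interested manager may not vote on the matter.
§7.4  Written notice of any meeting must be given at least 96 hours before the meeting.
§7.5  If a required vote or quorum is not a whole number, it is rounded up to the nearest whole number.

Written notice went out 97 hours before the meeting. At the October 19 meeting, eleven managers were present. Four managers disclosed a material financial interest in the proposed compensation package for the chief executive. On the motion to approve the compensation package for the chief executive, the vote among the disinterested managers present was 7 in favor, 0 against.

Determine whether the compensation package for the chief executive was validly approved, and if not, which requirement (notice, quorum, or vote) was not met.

Invalid — quorum requirement not satisfied.

Notice: 97 hours given; 96 required (97 ≥ 96). Satisfied.
Quorum: 11 present (interested managers count toward quorum); quorum is 12. Not satisfied.
Vote: the compensation package for the chief executive requires four-fifths of the disinterested managers present (11 − 4 = 7). 4/5 of 7 = 5.60, rounded up to 6, so 6 affirmative votes are needed; 7 voted in favor. Satisfied. (Moot — without a quorum no business can be validly transacted.)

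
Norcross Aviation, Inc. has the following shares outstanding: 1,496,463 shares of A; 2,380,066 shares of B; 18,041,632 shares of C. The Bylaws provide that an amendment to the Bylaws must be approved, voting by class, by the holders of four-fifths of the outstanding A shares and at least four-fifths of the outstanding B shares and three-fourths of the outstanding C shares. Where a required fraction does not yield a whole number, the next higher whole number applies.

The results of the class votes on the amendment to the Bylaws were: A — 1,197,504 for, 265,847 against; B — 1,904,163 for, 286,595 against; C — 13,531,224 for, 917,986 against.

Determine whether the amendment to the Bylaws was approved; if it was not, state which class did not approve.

A: 4/5 of 1496463 = 1197170.40, rounded up to 1197171; 1,197,171 required, 1,197,504 in favor — approved.
B: 4/5 of 2380066 = 1904052.80, rounded up to 1904053; 1,904,053 required, 1,904,163 in favor — approved.
C: 3/4 of 18041632 = 13531224; 13,531,224 required, 13,531,224 in favor — approved.

Approved — every class gave the required vote.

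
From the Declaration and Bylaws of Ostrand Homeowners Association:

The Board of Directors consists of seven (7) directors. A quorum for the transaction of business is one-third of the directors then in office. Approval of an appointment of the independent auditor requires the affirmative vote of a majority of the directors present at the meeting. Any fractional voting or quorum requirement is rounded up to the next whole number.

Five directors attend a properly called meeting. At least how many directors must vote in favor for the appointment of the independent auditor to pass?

The appointment of the independent auditor requires a majority of the directors present (5).
A majority of 5 is 3.

3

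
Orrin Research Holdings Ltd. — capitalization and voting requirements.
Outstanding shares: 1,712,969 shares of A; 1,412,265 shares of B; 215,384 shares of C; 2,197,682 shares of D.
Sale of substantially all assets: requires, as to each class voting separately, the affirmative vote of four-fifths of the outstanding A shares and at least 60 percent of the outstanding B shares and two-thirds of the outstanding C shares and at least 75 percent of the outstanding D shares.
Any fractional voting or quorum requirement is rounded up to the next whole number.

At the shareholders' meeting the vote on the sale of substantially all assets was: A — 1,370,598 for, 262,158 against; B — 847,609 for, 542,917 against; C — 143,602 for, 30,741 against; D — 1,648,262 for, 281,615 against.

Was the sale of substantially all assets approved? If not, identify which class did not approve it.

A: 4/5 of 1712969 = 1370375.20, rounded up to 1370376; 1,370,376 required, 1,370,598 in favor — approved.
B: 3/5 of 1412265 = 847359; 847,359 required, 847,609 in favor — approved.
C: 2/3 of 215384 = 143589.33, rounded up to 143590; 143,590 required, 143,602 in favor — approved.
D: 3/4 of 2197682 = 1648261.50, rounded up to 1648262; 1,648,262 required, 1,648,262 in favor — approved.

Approved — every class gave the required vote.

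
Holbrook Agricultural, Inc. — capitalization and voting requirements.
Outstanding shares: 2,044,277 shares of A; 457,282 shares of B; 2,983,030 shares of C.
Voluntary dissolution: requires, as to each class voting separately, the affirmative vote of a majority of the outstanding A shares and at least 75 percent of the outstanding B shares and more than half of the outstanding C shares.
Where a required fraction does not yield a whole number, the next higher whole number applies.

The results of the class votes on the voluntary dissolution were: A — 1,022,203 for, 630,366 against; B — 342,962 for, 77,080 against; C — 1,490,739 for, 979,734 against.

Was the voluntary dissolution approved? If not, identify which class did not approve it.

A: a majority of 2044277 is 1022139; 1,022,139 required, 1,022,203 in favor — approved.
B: 3/4 of 457282 = 342961.50, rounded up to 342962; 342,962 required, 342,962 in favor — approved.
C: a majority of 2983030 is 1491516; 1,491,516 required, 1,490,739 in favor — not approved.

Not approved — the C shares did not give the required vote.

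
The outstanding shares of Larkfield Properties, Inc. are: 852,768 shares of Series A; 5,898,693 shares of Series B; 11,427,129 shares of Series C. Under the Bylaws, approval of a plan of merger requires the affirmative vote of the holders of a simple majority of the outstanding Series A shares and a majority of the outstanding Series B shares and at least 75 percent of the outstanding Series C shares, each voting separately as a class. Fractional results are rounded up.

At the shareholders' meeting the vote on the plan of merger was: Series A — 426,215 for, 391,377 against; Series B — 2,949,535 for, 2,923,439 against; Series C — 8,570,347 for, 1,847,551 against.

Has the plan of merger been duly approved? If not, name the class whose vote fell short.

Not approved — the Series A shares did not give the required vote.

Series A: a majority of 852768 is 426385; 426,385 required, 426,215 in favor — not approved.
Series B: a majority of 5898693 is 2949347; 2,949,347 required, 2,949,535 in favor — approved.
Series C: 3/4 of 11427129 = 8570346.75, rounded up to 8570347; 8,570,347 required, 8,570,347 in favor — approved.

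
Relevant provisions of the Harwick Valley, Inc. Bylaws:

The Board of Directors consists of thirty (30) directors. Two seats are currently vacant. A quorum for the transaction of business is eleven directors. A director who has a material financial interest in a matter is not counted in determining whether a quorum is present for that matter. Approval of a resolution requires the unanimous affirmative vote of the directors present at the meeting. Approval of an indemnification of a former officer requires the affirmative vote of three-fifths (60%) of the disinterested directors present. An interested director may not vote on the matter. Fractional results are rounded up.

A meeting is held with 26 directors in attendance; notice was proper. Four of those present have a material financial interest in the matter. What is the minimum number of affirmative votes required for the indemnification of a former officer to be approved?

The indemnification of a former officer requires three-fifths of the disinterested directors present (26 − 4 = 22).
3/5 of 22 = 13.20, rounded up to 14.

14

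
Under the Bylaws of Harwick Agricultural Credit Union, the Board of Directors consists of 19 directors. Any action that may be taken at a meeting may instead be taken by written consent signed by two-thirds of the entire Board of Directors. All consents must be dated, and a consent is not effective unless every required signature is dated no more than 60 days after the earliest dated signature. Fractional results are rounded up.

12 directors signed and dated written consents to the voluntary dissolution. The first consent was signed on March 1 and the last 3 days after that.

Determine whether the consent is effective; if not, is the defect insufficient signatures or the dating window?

Signatures required: two-thirds of 19 — 2/3 of 19 = 12.67, rounded up to 13, so 13 needed; 12 signed. Insufficient.
Dating window: the latest signature is 3 days after the earliest; the limit is 60 days. Within the window.

Not effective — insufficient signatures.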